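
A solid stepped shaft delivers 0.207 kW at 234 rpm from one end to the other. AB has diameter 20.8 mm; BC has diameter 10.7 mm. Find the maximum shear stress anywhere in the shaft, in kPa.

ω = 2π·234/60 = 24.50 rad/s, so T = P/ω = 0.207×10³ / 24.50 = 8.447 N·m.
Under the same torque, τ_max = 16T/(πd³) is largest where d is smallest — segment BC (d = 10.7 mm).
τ_max = 16·8.447/(π·(0.0107)³) = 3.512×10^7 Pa.

35100 kPa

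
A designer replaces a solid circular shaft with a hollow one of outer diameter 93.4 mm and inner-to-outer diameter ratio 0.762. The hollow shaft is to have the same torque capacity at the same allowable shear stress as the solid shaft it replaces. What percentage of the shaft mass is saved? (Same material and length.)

44.8 %

Equal τ_max and T ⇒ the solid shaft needs d_s³ = d_o³(1−k⁴), so d_s = 93.4·(1−0.762⁴)^(1/3) = 81.44 mm.
Area ratio A_h/A_s = d_o²(1−k²)/d_s² = (1−k²)/(1−k⁴)^(2/3) = 0.5516.
Mass saving = 1 − 0.5516 = 44.8 %.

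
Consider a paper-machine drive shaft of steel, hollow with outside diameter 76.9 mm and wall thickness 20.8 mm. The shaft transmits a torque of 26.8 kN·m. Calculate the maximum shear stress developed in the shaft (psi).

45600 psi

J = π(d_o⁴ − d_i⁴)/32 = π(0.0769⁴ − 0.0353⁴)/32 = 3.281×10^-6 m⁴.
τ_max = T·r/J = 26800 × 0.0385 / 3.281×10^-6 = 3.141×10^8 Pa.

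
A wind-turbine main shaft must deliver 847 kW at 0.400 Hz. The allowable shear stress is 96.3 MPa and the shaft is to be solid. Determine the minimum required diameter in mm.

261 mm

ω = 2π·0.400 = 2.513 rad/s, so T = P/ω = 847×10³ / 2.513 = 337000 N·m.
For a solid shaft τ_max = 16T/(πd³), so d = (16T/(π τ_allow))^(1/3) = (16·337000/(π·9.63×10^7))^(1/3) = 0.2612 m.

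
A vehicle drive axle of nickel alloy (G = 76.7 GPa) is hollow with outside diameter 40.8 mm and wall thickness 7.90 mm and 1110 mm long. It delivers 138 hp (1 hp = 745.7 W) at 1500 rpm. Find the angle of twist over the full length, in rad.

ω = 2π·1500/60 = 157.1 rad/s, so T = P/ω = 138×745.7 / 157.1 = 655.1 N·m.
J = π(d_o⁴ − d_i⁴)/32 = π(0.0408⁴ − 0.0250⁴)/32 = 2.337×10^-7 m⁴.
θ = T·L/(G·J) = 655.1 × 1.11 / (76.7×10⁹ × 2.337×10^-7) = 0.04057 rad.

0.0406 rad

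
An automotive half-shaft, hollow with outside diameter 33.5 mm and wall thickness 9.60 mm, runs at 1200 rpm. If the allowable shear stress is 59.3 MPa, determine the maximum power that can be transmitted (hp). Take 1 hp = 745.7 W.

71.3 hp

J = π(d_o⁴ − d_i⁴)/32 = π(0.0335⁴ − 0.0143⁴)/32 = 1.195×10^-7 m⁴.
T_max = τ_allow·J/r = 5.93×10^7 × 1.195×10^-7 / 0.0168 = 423.2 N·m.
ω = 2π·1200/60 = 125.7 rad/s, so P_max = T_max·ω = 5.318×10^4 W.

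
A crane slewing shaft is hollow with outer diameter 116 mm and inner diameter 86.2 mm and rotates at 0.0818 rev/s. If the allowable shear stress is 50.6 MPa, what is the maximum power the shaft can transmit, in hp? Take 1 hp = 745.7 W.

7.43 hp

J = π(d_o⁴ − d_i⁴)/32 = π(0.116⁴ − 0.0862⁴)/32 = 1.236×10^-5 m⁴.
T_max = τ_allow·J/r = 5.06×10^7 × 1.236×10^-5 / 0.0580 = 10780 N·m.
ω = 2π·0.0818 = 0.5140 rad/s, so P_max = T_max·ω = 5540 W.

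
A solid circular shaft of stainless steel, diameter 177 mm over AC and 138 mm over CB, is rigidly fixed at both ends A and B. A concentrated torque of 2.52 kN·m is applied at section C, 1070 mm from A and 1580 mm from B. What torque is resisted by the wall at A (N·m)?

2020 N·m

Compatibility: T_A·a/J_AC = T_B·b/J_CB with T_A + T_B = T₀.
J_AC = 9.64×10^-5 m⁴, J_CB = 3.56×10^-5 m⁴, so T_A = T₀·(J_AC/a)/((J_AC/a)+(J_CB/b)) = 2016 N·m, T_B = 504.4 N·m.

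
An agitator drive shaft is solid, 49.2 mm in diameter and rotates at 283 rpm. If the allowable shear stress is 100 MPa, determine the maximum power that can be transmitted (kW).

J = πd⁴/32 = π(0.0492)⁴/32 = 5.753×10^-7 m⁴.
T_max = τ_allow·J/r = 1.00×10^8 × 5.753×10^-7 / 0.0246 = 2338 N·m.
ω = 2π·283/60 = 29.64 rad/s, so P_max = T_max·ω = 6.930×10^4 W.

69.3 kW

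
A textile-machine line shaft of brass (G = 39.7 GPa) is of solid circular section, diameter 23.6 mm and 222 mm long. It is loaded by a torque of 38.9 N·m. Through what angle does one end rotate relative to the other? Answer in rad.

J = πd⁴/32 = π(0.0236)⁴/32 = 3.045×10^-8 m⁴.
θ = T·L/(G·J) = 38.90 × 0.222 / (39.7×10⁹ × 3.045×10^-8) = 7.143×10^-3 rad.

0.00714 rad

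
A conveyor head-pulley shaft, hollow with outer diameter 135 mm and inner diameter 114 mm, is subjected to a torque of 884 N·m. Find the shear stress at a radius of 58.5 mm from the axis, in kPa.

J = π(d_o⁴ − d_i⁴)/32 = π(0.135⁴ − 0.114⁴)/32 = 1.603×10^-5 m⁴.
Shear stress varies linearly with radius: τ = T·r/J = 884.0 × 0.0585 / 1.603×10^-5 = 3.227×10^6 Pa.

3230 kPa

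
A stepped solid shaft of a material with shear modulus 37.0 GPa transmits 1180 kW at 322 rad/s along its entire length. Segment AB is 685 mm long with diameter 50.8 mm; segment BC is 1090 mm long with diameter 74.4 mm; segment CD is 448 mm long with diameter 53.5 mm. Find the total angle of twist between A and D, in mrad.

ω = 322 rad/s, so T = P/ω = 1180×10³ / 322.0 = 3665 N·m.
J_AB = π(0.0508)⁴/32 = 6.54×10^-7 m⁴; J_BC = π(0.0744)⁴/32 = 3.01×10^-6 m⁴; J_CD = π(0.0535)⁴/32 = 8.04×10^-7 m⁴.
θ = (T/G)·Σ L_i/J_i = (3665/37.0×10⁹)·(0.685/6.54×10^-7 + 1.09/3.01×10^-6 + 0.448/8.04×10^-7) = 0.1948 rad.

195 mrad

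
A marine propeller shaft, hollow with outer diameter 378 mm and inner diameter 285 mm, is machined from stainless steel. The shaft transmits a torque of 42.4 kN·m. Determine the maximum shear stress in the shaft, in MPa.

5.91 MPa

J = π(d_o⁴ − d_i⁴)/32 = π(0.378⁴ − 0.285⁴)/32 = 1.357×10^-3 m⁴.
τ_max = T·r/J = 42400 × 0.189 / 1.357×10^-3 = 5.907×10^6 Pa.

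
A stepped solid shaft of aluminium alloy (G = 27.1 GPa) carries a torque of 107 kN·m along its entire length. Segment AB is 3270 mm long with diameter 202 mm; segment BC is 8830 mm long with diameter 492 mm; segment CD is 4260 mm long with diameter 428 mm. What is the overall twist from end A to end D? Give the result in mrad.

J_AB = π(0.202)⁴/32 = 1.63×10^-4 m⁴; J_BC = π(0.492)⁴/32 = 5.75×10^-3 m⁴; J_CD = π(0.428)⁴/32 = 3.29×10^-3 m⁴.
θ = (T/G)·Σ L_i/J_i = (107000/27.1×10⁹)·(3.27/1.63×10^-4 + 8.83/5.75×10^-3 + 4.26/3.29×10^-3) = 0.09015 rad.

90.2 mrad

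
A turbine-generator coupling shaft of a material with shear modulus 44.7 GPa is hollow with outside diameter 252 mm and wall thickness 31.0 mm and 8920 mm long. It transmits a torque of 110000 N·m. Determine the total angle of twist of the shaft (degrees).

4.69°

J = π(d_o⁴ − d_i⁴)/32 = π(0.252⁴ − 0.190⁴)/32 = 2.680×10^-4 m⁴.
θ = T·L/(G·J) = 110000 × 8.92 / (44.7×10⁹ × 2.680×10^-4) = 0.08191 rad.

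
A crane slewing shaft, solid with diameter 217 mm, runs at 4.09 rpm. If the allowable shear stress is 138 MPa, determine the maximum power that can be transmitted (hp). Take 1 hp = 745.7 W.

J = πd⁴/32 = π(0.217)⁴/32 = 2.177×10^-4 m⁴.
T_max = τ_allow·J/r = 1.38×10^8 × 2.177×10^-4 / 0.108 = 276900 N·m.
ω = 2π·4.09/60 = 0.4283 rad/s, so P_max = T_max·ω = 1.186×10^5 W.

159 hp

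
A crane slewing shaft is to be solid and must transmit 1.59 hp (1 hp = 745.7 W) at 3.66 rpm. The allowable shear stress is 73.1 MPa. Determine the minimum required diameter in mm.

60.0 mm

ω = 2π·3.66/60 = 0.3833 rad/s, so T = P/ω = 1.59×745.7 / 0.3833 = 3094 N·m.
For a solid shaft τ_max = 16T/(πd³), so d = (16T/(π τ_allow))^(1/3) = (16·3094/(π·7.31×10^7))^(1/3) = 0.05996 m.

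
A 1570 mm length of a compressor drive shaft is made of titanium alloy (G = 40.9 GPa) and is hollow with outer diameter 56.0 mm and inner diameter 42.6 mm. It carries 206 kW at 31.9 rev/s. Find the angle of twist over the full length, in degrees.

ω = 2π·31.9 = 200.4 rad/s, so T = P/ω = 206×10³ / 200.4 = 1028 N·m.
J = π(d_o⁴ − d_i⁴)/32 = π(0.0560⁴ − 0.0426⁴)/32 = 6.422×10^-7 m⁴.
θ = T·L/(G·J) = 1028 × 1.57 / (40.9×10⁹ × 6.422×10^-7) = 0.06144 rad.

3.52°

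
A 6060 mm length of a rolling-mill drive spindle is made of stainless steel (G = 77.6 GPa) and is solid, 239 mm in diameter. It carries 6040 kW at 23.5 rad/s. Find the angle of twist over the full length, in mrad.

ω = 23.5 rad/s, so T = P/ω = 6040×10³ / 23.50 = 257000 N·m.
J = πd⁴/32 = π(0.239)⁴/32 = 3.203×10^-4 m⁴.
θ = T·L/(G·J) = 257000 × 6.06 / (77.6×10⁹ × 3.203×10^-4) = 0.06266 rad.

62.7 mrad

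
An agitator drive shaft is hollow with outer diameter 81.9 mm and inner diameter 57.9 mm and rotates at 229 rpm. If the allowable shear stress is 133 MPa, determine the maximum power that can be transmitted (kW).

258 kW

J = π(d_o⁴ − d_i⁴)/32 = π(0.0819⁴ − 0.0579⁴)/32 = 3.314×10^-6 m⁴.
T_max = τ_allow·J/r = 1.33×10^8 × 3.314×10^-6 / 0.0410 = 10760 N·m.
ω = 2π·229/60 = 23.98 rad/s, so P_max = T_max·ω = 2.581×10^5 W.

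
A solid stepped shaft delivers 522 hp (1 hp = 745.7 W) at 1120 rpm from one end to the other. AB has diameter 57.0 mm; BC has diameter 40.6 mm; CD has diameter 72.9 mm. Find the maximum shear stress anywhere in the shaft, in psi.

ω = 2π·1120/60 = 117.3 rad/s, so T = P/ω = 522×745.7 / 117.3 = 3319 N·m.
Under the same torque, τ_max = 16T/(πd³) is largest where d is smallest — segment BC (d = 40.6 mm).
τ_max = 16·3319/(π·(0.0406)³) = 2.526×10^8 Pa.

36600 psi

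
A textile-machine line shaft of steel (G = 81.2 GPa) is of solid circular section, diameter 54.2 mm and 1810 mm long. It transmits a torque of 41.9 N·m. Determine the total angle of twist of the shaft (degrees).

0.0632°

J = πd⁴/32 = π(0.0542)⁴/32 = 8.472×10^-7 m⁴.
θ = T·L/(G·J) = 41.90 × 1.81 / (81.2×10⁹ × 8.472×10^-7) = 1.102×10^-3 rad.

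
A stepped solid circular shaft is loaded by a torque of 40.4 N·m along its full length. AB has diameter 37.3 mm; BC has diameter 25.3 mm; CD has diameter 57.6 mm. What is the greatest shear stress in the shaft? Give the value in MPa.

12.7 MPa

Under the same torque, τ_max = 16T/(πd³) is largest where d is smallest — segment BC (d = 25.3 mm).
τ_max = 16·40.40/(π·(0.0253)³) = 1.271×10^7 Pa.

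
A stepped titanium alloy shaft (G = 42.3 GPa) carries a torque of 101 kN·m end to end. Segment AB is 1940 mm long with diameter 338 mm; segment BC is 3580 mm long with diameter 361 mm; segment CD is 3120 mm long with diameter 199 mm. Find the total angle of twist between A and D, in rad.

J_AB = π(0.338)⁴/32 = 1.28×10^-3 m⁴; J_BC = π(0.361)⁴/32 = 1.67×10^-3 m⁴; J_CD = π(0.199)⁴/32 = 1.54×10^-4 m⁴.
θ = (T/G)·Σ L_i/J_i = (101000/42.3×10⁹)·(1.94/1.28×10^-3 + 3.58/1.67×10^-3 + 3.12/1.54×10^-4) = 0.05713 rad.

0.0571 rad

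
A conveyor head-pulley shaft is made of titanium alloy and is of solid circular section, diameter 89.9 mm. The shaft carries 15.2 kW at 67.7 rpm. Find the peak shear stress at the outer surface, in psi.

2180 psi

ω = 2π·67.7/60 = 7.090 rad/s, so T = P/ω = 15.2×10³ / 7.090 = 2144 N·m.
J = πd⁴/32 = π(0.0899)⁴/32 = 6.413×10^-6 m⁴.
τ_max = T·r/J = 2144 × 0.0450 / 6.413×10^-6 = 1.503×10^7 Pa.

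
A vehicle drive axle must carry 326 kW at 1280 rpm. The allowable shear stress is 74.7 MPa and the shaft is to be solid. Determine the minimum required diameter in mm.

ω = 2π·1280/60 = 134.0 rad/s, so T = P/ω = 326×10³ / 134.0 = 2432 N·m.
For a solid shaft τ_max = 16T/(πd³), so d = (16T/(π τ_allow))^(1/3) = (16·2432/(π·7.47×10^7))^(1/3) = 0.05494 m.

54.9 mm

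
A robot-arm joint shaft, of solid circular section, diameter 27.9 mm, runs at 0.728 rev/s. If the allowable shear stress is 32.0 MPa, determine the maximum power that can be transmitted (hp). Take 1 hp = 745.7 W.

0.837 hp

J = πd⁴/32 = π(0.0279)⁴/32 = 5.949×10^-8 m⁴.
T_max = τ_allow·J/r = 3.20×10^7 × 5.949×10^-8 / 0.0139 = 136.5 N·m.
ω = 2π·0.728 = 4.574 rad/s, so P_max = T_max·ω = 624.2 W.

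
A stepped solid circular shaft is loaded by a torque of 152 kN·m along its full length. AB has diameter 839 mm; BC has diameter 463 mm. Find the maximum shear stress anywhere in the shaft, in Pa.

7.80e6 Pa

Under the same torque, τ_max = 16T/(πd³) is largest where d is smallest — segment BC (d = 463 mm).
τ_max = 16·152000/(π·(0.463)³) = 7.800×10^6 Pa.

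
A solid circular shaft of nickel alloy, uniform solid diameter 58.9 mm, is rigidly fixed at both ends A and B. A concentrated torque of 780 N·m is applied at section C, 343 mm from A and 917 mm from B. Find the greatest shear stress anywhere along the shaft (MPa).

With uniform GJ and both ends fixed, compatibility θ_AC = θ_CB gives T_A·a = T_B·b, together with T_A + T_B = T₀.
T_A = T₀·b/(a+b) = 780.0·917/1260 = 567.7 N·m; T_B = 212.3 N·m.
τ in each portion: τ_AC = 1.41×10^7 Pa, τ_CB = 5.29×10^6 Pa; maximum is in AC.
τ_max = T_AC·r/J = 567.7·0.0295/1.18×10^-6 = 1.415×10^7 Pa.

14.1 MPa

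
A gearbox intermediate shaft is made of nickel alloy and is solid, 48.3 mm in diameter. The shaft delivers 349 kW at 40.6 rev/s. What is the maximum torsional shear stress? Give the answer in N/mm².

ω = 2π·40.6 = 255.1 rad/s, so T = P/ω = 349×10³ / 255.1 = 1368 N·m.
J = πd⁴/32 = π(0.0483)⁴/32 = 5.343×10^-7 m⁴.
τ_max = T·r/J = 1368 × 0.0241 / 5.343×10^-7 = 6.184×10^7 Pa.

61.8 N/mm²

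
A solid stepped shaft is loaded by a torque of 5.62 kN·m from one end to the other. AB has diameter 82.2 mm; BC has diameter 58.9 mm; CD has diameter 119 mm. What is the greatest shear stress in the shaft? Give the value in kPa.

140000 kPa

Under the same torque, τ_max = 16T/(πd³) is largest where d is smallest — segment BC (d = 58.9 mm).
τ_max = 16·5620/(π·(0.0589)³) = 1.401×10^8 Pa.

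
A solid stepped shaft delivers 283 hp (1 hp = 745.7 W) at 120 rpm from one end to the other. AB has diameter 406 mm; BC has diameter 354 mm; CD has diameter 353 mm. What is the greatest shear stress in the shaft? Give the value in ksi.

0.282 ksi

ω = 2π·120/60 = 12.57 rad/s, so T = P/ω = 283×745.7 / 12.57 = 16790 N·m.
Under the same torque, τ_max = 16T/(πd³) is largest where d is smallest — segment CD (d = 353 mm).
τ_max = 16·16790/(π·(0.353)³) = 1.944×10^6 Pa.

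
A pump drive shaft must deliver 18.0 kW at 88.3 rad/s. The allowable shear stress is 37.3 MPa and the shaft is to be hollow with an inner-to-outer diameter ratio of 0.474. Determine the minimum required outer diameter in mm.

ω = 88.3 rad/s, so T = P/ω = 18.0×10³ / 88.30 = 203.9 N·m.
For a hollow shaft with d_i/d_o = 0.474: τ_max = 16T/(π d_o³ (1−k⁴)), so d_o = [16T/(π τ_allow (1−k⁴))]^(1/3) = [16·203.9/(π·3.73×10^7·0.9495)]^(1/3) = 0.03083 m.

30.8 mm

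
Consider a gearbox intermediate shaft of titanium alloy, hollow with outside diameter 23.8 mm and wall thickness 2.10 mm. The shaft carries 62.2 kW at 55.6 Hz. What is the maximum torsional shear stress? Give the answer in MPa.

125 MPa

ω = 2π·55.6 = 349.3 rad/s, so T = P/ω = 62.2×10³ / 349.3 = 178.0 N·m.
J = π(d_o⁴ − d_i⁴)/32 = π(0.0238⁴ − 0.0196⁴)/32 = 1.701×10^-8 m⁴.
τ_max = T·r/J = 178.0 × 0.0119 / 1.701×10^-8 = 1.246×10^8 Pa.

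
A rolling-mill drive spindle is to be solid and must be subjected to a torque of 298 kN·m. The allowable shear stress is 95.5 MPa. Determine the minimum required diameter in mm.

For a solid shaft τ_max = 16T/(πd³), so d = (16T/(π τ_allow))^(1/3) = (16·298000/(π·9.55×10^7))^(1/3) = 0.2514 m.

251 mm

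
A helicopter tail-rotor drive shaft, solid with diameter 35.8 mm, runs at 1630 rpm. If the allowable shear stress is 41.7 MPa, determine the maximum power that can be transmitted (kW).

64.1 kW

J = πd⁴/32 = π(0.0358)⁴/32 = 1.613×10^-7 m⁴.
T_max = τ_allow·J/r = 4.17×10^7 × 1.613×10^-7 / 0.0179 = 375.7 N·m.
ω = 2π·1630/60 = 170.7 rad/s, so P_max = T_max·ω = 6.413×10^4 W.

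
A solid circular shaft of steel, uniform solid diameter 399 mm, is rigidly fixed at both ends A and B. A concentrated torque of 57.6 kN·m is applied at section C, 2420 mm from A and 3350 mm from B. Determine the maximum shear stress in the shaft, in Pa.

2.68e6 Pa

With uniform GJ and both ends fixed, compatibility θ_AC = θ_CB gives T_A·a = T_B·b, together with T_A + T_B = T₀.
T_A = T₀·b/(a+b) = 57600·3350/5770 = 33440 N·m; T_B = 24160 N·m.
τ in each portion: τ_AC = 2.68×10^6 Pa, τ_CB = 1.94×10^6 Pa; maximum is in AC.
τ_max = T_AC·r/J = 33440·0.200/2.49×10^-3 = 2.681×10^6 Pa.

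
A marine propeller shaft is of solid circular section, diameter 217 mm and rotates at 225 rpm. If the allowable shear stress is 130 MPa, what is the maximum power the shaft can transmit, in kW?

J = πd⁴/32 = π(0.217)⁴/32 = 2.177×10^-4 m⁴.
T_max = τ_allow·J/r = 1.30×10^8 × 2.177×10^-4 / 0.108 = 260800 N·m.
ω = 2π·225/60 = 23.56 rad/s, so P_max = T_max·ω = 6.146×10^6 W.

6150 kW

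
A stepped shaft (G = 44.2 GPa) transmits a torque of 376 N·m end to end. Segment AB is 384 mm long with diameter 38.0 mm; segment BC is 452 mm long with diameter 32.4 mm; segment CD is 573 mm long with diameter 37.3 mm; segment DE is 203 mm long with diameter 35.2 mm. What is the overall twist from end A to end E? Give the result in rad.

J_AB = π(0.0380)⁴/32 = 2.05×10^-7 m⁴; J_BC = π(0.0324)⁴/32 = 1.08×10^-7 m⁴; J_CD = π(0.0373)⁴/32 = 1.90×10^-7 m⁴; J_DE = π(0.0352)⁴/32 = 1.51×10^-7 m⁴.
θ = (T/G)·Σ L_i/J_i = (376.0/44.2×10⁹)·(0.384/2.05×10^-7 + 0.452/1.08×10^-7 + 0.573/1.90×10^-7 + 0.203/1.51×10^-7) = 0.08861 rad.

0.0886 rad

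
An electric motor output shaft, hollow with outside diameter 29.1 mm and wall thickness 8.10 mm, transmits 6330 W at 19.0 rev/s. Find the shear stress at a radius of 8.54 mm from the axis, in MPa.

ω = 2π·19.0 = 119.4 rad/s, so T = P/ω = 6330 / 119.4 = 53.02 N·m.
J = π(d_o⁴ − d_i⁴)/32 = π(0.0291⁴ − 0.0129⁴)/32 = 6.768×10^-8 m⁴.
Shear stress varies linearly with radius: τ = T·r/J = 53.02 × 0.00854 / 6.768×10^-8 = 6.691×10^6 Pa.

6.69 MPa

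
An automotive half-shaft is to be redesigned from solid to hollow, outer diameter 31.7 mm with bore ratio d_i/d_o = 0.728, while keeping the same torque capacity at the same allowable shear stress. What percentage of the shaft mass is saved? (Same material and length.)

41.4 %

Equal τ_max and T ⇒ the solid shaft needs d_s³ = d_o³(1−k⁴), so d_s = 31.7·(1−0.728⁴)^(1/3) = 28.40 mm.
Area ratio A_h/A_s = d_o²(1−k²)/d_s² = (1−k²)/(1−k⁴)^(2/3) = 0.5856.
Mass saving = 1 − 0.5856 = 41.4 %.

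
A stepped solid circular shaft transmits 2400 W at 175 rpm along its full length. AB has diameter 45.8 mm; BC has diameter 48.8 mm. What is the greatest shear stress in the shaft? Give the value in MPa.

6.94 MPa

ω = 2π·175/60 = 18.33 rad/s, so T = P/ω = 2400 / 18.33 = 131.0 N·m.
Under the same torque, τ_max = 16T/(πd³) is largest where d is smallest — segment AB (d = 45.8 mm).
τ_max = 16·131.0/(π·(0.0458)³) = 6.943×10^6 Pa.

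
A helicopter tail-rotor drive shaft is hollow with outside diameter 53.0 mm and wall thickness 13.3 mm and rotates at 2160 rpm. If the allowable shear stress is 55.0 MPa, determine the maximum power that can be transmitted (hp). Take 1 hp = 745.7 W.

J = π(d_o⁴ − d_i⁴)/32 = π(0.0530⁴ − 0.0264⁴)/32 = 7.270×10^-7 m⁴.
T_max = τ_allow·J/r = 5.50×10^7 × 7.270×10^-7 / 0.0265 = 1509 N·m.
ω = 2π·2160/60 = 226.2 rad/s, so P_max = T_max·ω = 3.413×10^5 W.

458 hp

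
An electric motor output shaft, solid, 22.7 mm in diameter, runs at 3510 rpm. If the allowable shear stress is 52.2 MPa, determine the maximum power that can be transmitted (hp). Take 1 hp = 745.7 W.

59.1 hp

J = πd⁴/32 = π(0.0227)⁴/32 = 2.607×10^-8 m⁴.
T_max = τ_allow·J/r = 5.22×10^7 × 2.607×10^-8 / 0.0113 = 119.9 N·m.
ω = 2π·3510/60 = 367.6 rad/s, so P_max = T_max·ω = 4.407×10^4 W.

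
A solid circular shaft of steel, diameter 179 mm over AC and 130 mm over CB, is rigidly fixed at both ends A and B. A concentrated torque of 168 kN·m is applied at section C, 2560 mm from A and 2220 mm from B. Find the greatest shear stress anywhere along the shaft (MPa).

113 MPa

Compatibility: T_A·a/J_AC = T_B·b/J_CB with T_A + T_B = T₀.
J_AC = 1.01×10^-4 m⁴, J_CB = 2.80×10^-5 m⁴, so T_A = T₀·(J_AC/a)/((J_AC/a)+(J_CB/b)) = 127200 N·m, T_B = 40810 N·m.
τ in each portion: τ_AC = 1.13×10^8 Pa, τ_CB = 9.46×10^7 Pa; maximum is in AC.
τ_max = T_AC·r/J = 127200·0.0895/1.01×10^-4 = 1.129×10^8 Pa.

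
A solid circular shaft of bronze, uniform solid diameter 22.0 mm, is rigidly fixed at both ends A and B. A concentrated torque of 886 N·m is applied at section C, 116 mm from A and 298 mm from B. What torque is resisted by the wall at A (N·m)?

With uniform GJ and both ends fixed, compatibility θ_AC = θ_CB gives T_A·a = T_B·b, together with T_A + T_B = T₀.
T_A = T₀·b/(a+b) = 886.0·298/414.0 = 637.7 N·m; T_B = 248.3 N·m.

638 N·m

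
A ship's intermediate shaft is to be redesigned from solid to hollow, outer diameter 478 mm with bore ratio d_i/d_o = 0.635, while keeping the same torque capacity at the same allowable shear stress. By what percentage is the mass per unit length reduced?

Equal τ_max and T ⇒ the solid shaft needs d_s³ = d_o³(1−k⁴), so d_s = 478·(1−0.635⁴)^(1/3) = 450.5 mm.
Area ratio A_h/A_s = d_o²(1−k²)/d_s² = (1−k²)/(1−k⁴)^(2/3) = 0.6717.
Mass saving = 1 − 0.6717 = 32.8 %.

32.8 %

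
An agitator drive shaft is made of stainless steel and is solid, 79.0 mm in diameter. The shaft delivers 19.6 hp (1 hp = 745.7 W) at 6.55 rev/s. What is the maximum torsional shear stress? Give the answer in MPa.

ω = 2π·6.55 = 41.15 rad/s, so T = P/ω = 19.6×745.7 / 41.15 = 355.1 N·m.
J = πd⁴/32 = π(0.0790)⁴/32 = 3.824×10^-6 m⁴.
τ_max = T·r/J = 355.1 × 0.0395 / 3.824×10^-6 = 3.668×10^6 Pa.

3.67 MPa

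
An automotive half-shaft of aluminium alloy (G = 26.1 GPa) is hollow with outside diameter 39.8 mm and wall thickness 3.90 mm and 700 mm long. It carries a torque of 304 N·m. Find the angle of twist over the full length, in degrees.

J = π(d_o⁴ − d_i⁴)/32 = π(0.0398⁴ − 0.0320⁴)/32 = 1.434×10^-7 m⁴.
θ = T·L/(G·J) = 304.0 × 0.700 / (26.1×10⁹ × 1.434×10^-7) = 0.05686 rad.

3.26°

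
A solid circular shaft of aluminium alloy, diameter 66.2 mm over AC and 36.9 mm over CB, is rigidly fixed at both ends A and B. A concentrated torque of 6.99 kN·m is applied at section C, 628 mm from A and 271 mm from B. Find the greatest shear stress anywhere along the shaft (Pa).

Compatibility: T_A·a/J_AC = T_B·b/J_CB with T_A + T_B = T₀.
J_AC = 1.89×10^-6 m⁴, J_CB = 1.82×10^-7 m⁴, so T_A = T₀·(J_AC/a)/((J_AC/a)+(J_CB/b)) = 5712 N·m, T_B = 1278 N·m.
τ in each portion: τ_AC = 1.00×10^8 Pa, τ_CB = 1.30×10^8 Pa; maximum is in CB.
τ_max = T_CB·r/J = 1278·0.0184/1.82×10^-7 = 1.295×10^8 Pa.

1.30e8 Pa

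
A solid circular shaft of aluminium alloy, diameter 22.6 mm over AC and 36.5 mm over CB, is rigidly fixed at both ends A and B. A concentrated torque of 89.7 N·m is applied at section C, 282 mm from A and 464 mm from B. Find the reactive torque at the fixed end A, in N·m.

17.5 N·m

Compatibility: T_A·a/J_AC = T_B·b/J_CB with T_A + T_B = T₀.
J_AC = 2.56×10^-8 m⁴, J_CB = 1.74×10^-7 m⁴, so T_A = T₀·(J_AC/a)/((J_AC/a)+(J_CB/b)) = 17.47 N·m, T_B = 72.23 N·m.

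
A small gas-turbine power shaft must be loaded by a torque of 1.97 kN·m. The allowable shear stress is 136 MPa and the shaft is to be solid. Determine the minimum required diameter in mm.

41.9 mm

For a solid shaft τ_max = 16T/(πd³), so d = (16T/(π τ_allow))^(1/3) = (16·1970/(π·1.36×10^8))^(1/3) = 0.04194 m.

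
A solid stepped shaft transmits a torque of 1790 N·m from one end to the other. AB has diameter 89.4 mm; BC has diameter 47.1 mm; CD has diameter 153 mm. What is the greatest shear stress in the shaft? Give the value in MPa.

Under the same torque, τ_max = 16T/(πd³) is largest where d is smallest — segment BC (d = 47.1 mm).
τ_max = 16·1790/(π·(0.0471)³) = 8.725×10^7 Pa.

87.2 MPa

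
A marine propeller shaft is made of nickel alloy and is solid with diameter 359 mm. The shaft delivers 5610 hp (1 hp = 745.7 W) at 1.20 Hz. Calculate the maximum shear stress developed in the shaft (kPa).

ω = 2π·1.20 = 7.540 rad/s, so T = P/ω = 5610×745.7 / 7.540 = 554800 N·m.
J = πd⁴/32 = π(0.359)⁴/32 = 1.631×10^-3 m⁴.
τ_max = T·r/J = 554800 × 0.179 / 1.631×10^-3 = 6.107×10^7 Pa.

61100 kPa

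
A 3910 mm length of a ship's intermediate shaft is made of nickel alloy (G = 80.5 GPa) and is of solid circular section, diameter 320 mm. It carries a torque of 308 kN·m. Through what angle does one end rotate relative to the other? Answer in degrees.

0.833°

J = πd⁴/32 = π(0.320)⁴/32 = 1.029×10^-3 m⁴.
θ = T·L/(G·J) = 308000 × 3.91 / (80.5×10⁹ × 1.029×10^-3) = 0.01453 rad.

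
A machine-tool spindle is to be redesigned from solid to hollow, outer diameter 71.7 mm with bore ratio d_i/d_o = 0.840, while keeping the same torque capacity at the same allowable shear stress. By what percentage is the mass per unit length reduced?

Equal τ_max and T ⇒ the solid shaft needs d_s³ = d_o³(1−k⁴), so d_s = 71.7·(1−0.840⁴)^(1/3) = 56.99 mm.
Area ratio A_h/A_s = d_o²(1−k²)/d_s² = (1−k²)/(1−k⁴)^(2/3) = 0.4660.
Mass saving = 1 − 0.4660 = 53.4 %.

53.4 %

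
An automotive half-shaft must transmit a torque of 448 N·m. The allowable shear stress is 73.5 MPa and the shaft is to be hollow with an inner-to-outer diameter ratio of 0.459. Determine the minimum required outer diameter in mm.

31.9 mm

For a hollow shaft with d_i/d_o = 0.459: τ_max = 16T/(π d_o³ (1−k⁴)), so d_o = [16T/(π τ_allow (1−k⁴))]^(1/3) = [16·448.0/(π·7.35×10^7·0.9556)]^(1/3) = 0.03191 m.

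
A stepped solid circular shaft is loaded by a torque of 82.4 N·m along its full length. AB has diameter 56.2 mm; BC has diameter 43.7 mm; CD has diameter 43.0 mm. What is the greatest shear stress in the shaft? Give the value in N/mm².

Under the same torque, τ_max = 16T/(πd³) is largest where d is smallest — segment CD (d = 43.0 mm).
τ_max = 16·82.40/(π·(0.0430)³) = 5.278×10^6 Pa.

5.28 N/mm²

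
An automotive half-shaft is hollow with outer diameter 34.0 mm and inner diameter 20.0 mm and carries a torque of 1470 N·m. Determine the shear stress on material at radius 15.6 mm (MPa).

199 MPa

J = π(d_o⁴ − d_i⁴)/32 = π(0.0340⁴ − 0.0200⁴)/32 = 1.155×10^-7 m⁴.
Shear stress varies linearly with radius: τ = T·r/J = 1470 × 0.0156 / 1.155×10^-7 = 1.986×10^8 Pa.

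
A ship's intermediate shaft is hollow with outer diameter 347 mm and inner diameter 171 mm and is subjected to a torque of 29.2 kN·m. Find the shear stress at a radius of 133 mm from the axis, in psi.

421 psi

J = π(d_o⁴ − d_i⁴)/32 = π(0.347⁴ − 0.171⁴)/32 = 1.339×10^-3 m⁴.
Shear stress varies linearly with radius: τ = T·r/J = 29200 × 0.133 / 1.339×10^-3 = 2.899×10^6 Pa.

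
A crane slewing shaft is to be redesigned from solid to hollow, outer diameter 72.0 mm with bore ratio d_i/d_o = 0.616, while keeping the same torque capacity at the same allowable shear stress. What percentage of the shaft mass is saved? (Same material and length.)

31.2 %

Equal τ_max and T ⇒ the solid shaft needs d_s³ = d_o³(1−k⁴), so d_s = 72.0·(1−0.616⁴)^(1/3) = 68.36 mm.
Area ratio A_h/A_s = d_o²(1−k²)/d_s² = (1−k²)/(1−k⁴)^(2/3) = 0.6883.
Mass saving = 1 − 0.6883 = 31.2 %.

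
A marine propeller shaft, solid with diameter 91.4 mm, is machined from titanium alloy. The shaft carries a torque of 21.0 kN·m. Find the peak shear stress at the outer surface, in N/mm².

J = πd⁴/32 = π(0.0914)⁴/32 = 6.851×10^-6 m⁴.
τ_max = T·r/J = 21000 × 0.0457 / 6.851×10^-6 = 1.401×10^8 Pa.

140 N/mm²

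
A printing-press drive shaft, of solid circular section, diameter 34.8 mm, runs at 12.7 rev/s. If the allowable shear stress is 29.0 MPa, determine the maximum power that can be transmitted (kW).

J = πd⁴/32 = π(0.0348)⁴/32 = 1.440×10^-7 m⁴.
T_max = τ_allow·J/r = 2.90×10^7 × 1.440×10^-7 / 0.0174 = 240.0 N·m.
ω = 2π·12.7 = 79.80 rad/s, so P_max = T_max·ω = 1.915×10^4 W.

19.1 kW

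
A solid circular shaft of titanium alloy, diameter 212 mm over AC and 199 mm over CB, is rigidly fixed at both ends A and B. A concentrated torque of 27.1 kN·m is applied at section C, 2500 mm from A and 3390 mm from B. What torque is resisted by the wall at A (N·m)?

Compatibility: T_A·a/J_AC = T_B·b/J_CB with T_A + T_B = T₀.
J_AC = 1.98×10^-4 m⁴, J_CB = 1.54×10^-4 m⁴, so T_A = T₀·(J_AC/a)/((J_AC/a)+(J_CB/b)) = 17230 N·m, T_B = 9867 N·m.

17200 N·m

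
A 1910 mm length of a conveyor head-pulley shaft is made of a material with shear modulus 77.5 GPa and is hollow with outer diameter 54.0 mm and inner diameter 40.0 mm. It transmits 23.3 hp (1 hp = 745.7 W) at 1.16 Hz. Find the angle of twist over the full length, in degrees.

ω = 2π·1.16 = 7.288 rad/s, so T = P/ω = 23.3×745.7 / 7.288 = 2384 N·m.
J = π(d_o⁴ − d_i⁴)/32 = π(0.0540⁴ − 0.0400⁴)/32 = 5.835×10^-7 m⁴.
θ = T·L/(G·J) = 2384 × 1.91 / (77.5×10⁹ × 5.835×10^-7) = 0.1007 rad.

5.77°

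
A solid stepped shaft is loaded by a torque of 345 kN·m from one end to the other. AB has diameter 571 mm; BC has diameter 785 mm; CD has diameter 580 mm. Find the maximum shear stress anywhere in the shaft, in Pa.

9.44e6 Pa

Under the same torque, τ_max = 16T/(πd³) is largest where d is smallest — segment AB (d = 571 mm).
τ_max = 16·345000/(π·(0.571)³) = 9.438×10^6 Pa.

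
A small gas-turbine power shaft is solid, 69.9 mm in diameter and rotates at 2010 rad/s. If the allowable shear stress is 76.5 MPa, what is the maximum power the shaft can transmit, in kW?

10300 kW

J = πd⁴/32 = π(0.0699)⁴/32 = 2.344×10^-6 m⁴.
T_max = τ_allow·J/r = 7.65×10^7 × 2.344×10^-6 / 0.0350 = 5130 N·m.
ω = 2010 rad/s, so P_max = T_max·ω = 1.031×10^7 W.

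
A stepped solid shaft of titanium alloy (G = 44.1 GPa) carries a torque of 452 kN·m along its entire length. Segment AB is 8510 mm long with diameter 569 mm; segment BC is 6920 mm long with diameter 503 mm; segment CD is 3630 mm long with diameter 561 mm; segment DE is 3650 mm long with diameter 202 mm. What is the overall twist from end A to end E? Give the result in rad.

0.252 rad

J_AB = π(0.569)⁴/32 = 0.0103 m⁴; J_BC = π(0.503)⁴/32 = 6.28×10^-3 m⁴; J_CD = π(0.561)⁴/32 = 9.72×10^-3 m⁴; J_DE = π(0.202)⁴/32 = 1.63×10^-4 m⁴.
θ = (T/G)·Σ L_i/J_i = (452000/44.1×10⁹)·(8.51/0.0103 + 6.92/6.28×10^-3 + 3.63/9.72×10^-3 + 3.65/1.63×10^-4) = 0.2525 rad.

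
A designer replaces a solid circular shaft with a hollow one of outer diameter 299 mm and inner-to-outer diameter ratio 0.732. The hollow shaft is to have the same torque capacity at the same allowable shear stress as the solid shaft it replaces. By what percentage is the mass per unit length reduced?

41.8 %

Equal τ_max and T ⇒ the solid shaft needs d_s³ = d_o³(1−k⁴), so d_s = 299·(1−0.732⁴)^(1/3) = 267.1 mm.
Area ratio A_h/A_s = d_o²(1−k²)/d_s² = (1−k²)/(1−k⁴)^(2/3) = 0.5817.
Mass saving = 1 − 0.5817 = 41.8 %.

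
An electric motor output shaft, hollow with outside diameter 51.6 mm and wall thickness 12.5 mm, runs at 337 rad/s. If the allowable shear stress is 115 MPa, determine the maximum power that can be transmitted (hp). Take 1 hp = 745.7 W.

J = π(d_o⁴ − d_i⁴)/32 = π(0.0516⁴ − 0.0266⁴)/32 = 6.468×10^-7 m⁴.
T_max = τ_allow·J/r = 1.15×10^8 × 6.468×10^-7 / 0.0258 = 2883 N·m.
ω = 337 rad/s, so P_max = T_max·ω = 9.716×10^5 W.

1300 hp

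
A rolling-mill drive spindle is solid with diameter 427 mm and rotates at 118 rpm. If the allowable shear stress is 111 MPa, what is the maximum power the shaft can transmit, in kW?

21000 kW

J = πd⁴/32 = π(0.427)⁴/32 = 3.264×10^-3 m⁴.
T_max = τ_allow·J/r = 1.11×10^8 × 3.264×10^-3 / 0.213 = 1.697e6 N·m.
ω = 2π·118/60 = 12.36 rad/s, so P_max = T_max·ω = 2.097×10^7 W.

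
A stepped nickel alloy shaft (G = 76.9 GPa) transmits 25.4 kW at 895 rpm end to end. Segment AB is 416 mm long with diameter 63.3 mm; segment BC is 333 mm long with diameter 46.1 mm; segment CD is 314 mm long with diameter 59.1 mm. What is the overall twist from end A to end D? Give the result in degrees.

0.258°

ω = 2π·895/60 = 93.72 rad/s, so T = P/ω = 25.4×10³ / 93.72 = 271.0 N·m.
J_AB = π(0.0633)⁴/32 = 1.58×10^-6 m⁴; J_BC = π(0.0461)⁴/32 = 4.43×10^-7 m⁴; J_CD = π(0.0591)⁴/32 = 1.20×10^-6 m⁴.
θ = (T/G)·Σ L_i/J_i = (271.0/76.9×10⁹)·(0.416/1.58×10^-6 + 0.333/4.43×10^-7 + 0.314/1.20×10^-6) = 4.501×10^-3 rad.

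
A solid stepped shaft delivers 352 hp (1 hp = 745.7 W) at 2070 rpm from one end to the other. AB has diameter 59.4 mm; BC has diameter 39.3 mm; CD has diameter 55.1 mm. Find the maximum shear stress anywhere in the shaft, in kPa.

102000 kPa

ω = 2π·2070/60 = 216.8 rad/s, so T = P/ω = 352×745.7 / 216.8 = 1211 N·m.
Under the same torque, τ_max = 16T/(πd³) is largest where d is smallest — segment BC (d = 39.3 mm).
τ_max = 16·1211/(π·(0.0393)³) = 1.016×10^8 Pa.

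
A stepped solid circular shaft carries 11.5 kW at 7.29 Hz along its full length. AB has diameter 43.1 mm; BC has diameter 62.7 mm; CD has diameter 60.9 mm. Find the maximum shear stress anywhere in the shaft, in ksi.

2.32 ksi

ω = 2π·7.29 = 45.80 rad/s, so T = P/ω = 11.5×10³ / 45.80 = 251.1 N·m.
Under the same torque, τ_max = 16T/(πd³) is largest where d is smallest — segment AB (d = 43.1 mm).
τ_max = 16·251.1/(π·(0.0431)³) = 1.597×10^7 Pa.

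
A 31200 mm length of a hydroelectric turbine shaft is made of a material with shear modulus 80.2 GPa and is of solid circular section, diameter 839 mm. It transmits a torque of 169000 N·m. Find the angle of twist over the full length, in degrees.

0.0774°

J = πd⁴/32 = π(0.839)⁴/32 = 0.04865 m⁴.
θ = T·L/(G·J) = 169000 × 31.2 / (80.2×10⁹ × 0.04865) = 1.352×10^-3 rad.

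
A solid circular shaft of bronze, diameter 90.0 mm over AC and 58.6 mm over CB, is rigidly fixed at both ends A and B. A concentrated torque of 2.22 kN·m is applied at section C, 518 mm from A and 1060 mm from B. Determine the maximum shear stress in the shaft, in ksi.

Compatibility: T_A·a/J_AC = T_B·b/J_CB with T_A + T_B = T₀.
J_AC = 6.44×10^-6 m⁴, J_CB = 1.16×10^-6 m⁴, so T_A = T₀·(J_AC/a)/((J_AC/a)+(J_CB/b)) = 2041 N·m, T_B = 179.2 N·m.
τ in each portion: τ_AC = 1.43×10^7 Pa, τ_CB = 4.54×10^6 Pa; maximum is in AC.
τ_max = T_AC·r/J = 2041·0.0450/6.44×10^-6 = 1.426×10^7 Pa.

2.07 ksi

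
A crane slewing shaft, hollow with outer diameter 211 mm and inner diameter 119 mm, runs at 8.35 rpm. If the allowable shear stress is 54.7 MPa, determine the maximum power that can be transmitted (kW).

J = π(d_o⁴ − d_i⁴)/32 = π(0.211⁴ − 0.119⁴)/32 = 1.749×10^-4 m⁴.
T_max = τ_allow·J/r = 5.47×10^7 × 1.749×10^-4 / 0.105 = 90690 N·m.
ω = 2π·8.35/60 = 0.8744 rad/s, so P_max = T_max·ω = 7.930×10^4 W.

79.3 kW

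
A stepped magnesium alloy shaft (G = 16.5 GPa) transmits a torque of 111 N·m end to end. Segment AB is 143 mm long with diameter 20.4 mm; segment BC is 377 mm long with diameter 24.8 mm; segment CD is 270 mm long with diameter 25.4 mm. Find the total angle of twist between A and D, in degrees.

9.70°

J_AB = π(0.0204)⁴/32 = 1.70×10^-8 m⁴; J_BC = π(0.0248)⁴/32 = 3.71×10^-8 m⁴; J_CD = π(0.0254)⁴/32 = 4.09×10^-8 m⁴.
θ = (T/G)·Σ L_i/J_i = (111.0/16.5×10⁹)·(0.143/1.70×10^-8 + 0.377/3.71×10^-8 + 0.270/4.09×10^-8) = 0.1693 rad.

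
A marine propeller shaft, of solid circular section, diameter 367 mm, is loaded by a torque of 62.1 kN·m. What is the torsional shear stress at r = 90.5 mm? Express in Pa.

3.16e6 Pa

J = πd⁴/32 = π(0.367)⁴/32 = 1.781×10^-3 m⁴.
Shear stress varies linearly with radius: τ = T·r/J = 62100 × 0.0905 / 1.781×10^-3 = 3.156×10^6 Pa.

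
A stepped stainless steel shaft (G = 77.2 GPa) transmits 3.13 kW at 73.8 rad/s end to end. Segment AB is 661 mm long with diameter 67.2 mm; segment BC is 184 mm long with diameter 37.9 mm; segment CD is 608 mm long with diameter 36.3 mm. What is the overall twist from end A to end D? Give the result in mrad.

ω = 73.8 rad/s, so T = P/ω = 3.13×10³ / 73.80 = 42.41 N·m.
J_AB = π(0.0672)⁴/32 = 2.00×10^-6 m⁴; J_BC = π(0.0379)⁴/32 = 2.03×10^-7 m⁴; J_CD = π(0.0363)⁴/32 = 1.70×10^-7 m⁴.
θ = (T/G)·Σ L_i/J_i = (42.41/77.2×10⁹)·(0.661/2.00×10^-6 + 0.184/2.03×10^-7 + 0.608/1.70×10^-7) = 2.640×10^-3 rad.

2.64 mrad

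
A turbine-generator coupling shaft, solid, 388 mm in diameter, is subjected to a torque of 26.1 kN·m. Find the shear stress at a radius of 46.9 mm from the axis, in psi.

79.8 psi

J = πd⁴/32 = π(0.388)⁴/32 = 2.225×10^-3 m⁴.
Shear stress varies linearly with radius: τ = T·r/J = 26100 × 0.0469 / 2.225×10^-3 = 5.502×10^5 Pa.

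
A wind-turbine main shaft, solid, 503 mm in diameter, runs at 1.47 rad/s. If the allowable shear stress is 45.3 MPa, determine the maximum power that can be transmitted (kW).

J = πd⁴/32 = π(0.503)⁴/32 = 6.285×10^-3 m⁴.
T_max = τ_allow·J/r = 4.53×10^7 × 6.285×10^-3 / 0.252 = 1.132e6 N·m.
ω = 1.47 rad/s, so P_max = T_max·ω = 1.664×10^6 W.

1660 kW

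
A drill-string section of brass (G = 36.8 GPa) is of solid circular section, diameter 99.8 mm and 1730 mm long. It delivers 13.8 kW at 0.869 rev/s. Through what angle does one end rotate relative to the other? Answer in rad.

0.0122 rad

ω = 2π·0.869 = 5.460 rad/s, so T = P/ω = 13.8×10³ / 5.460 = 2527 N·m.
J = πd⁴/32 = π(0.0998)⁴/32 = 9.739×10^-6 m⁴.
θ = T·L/(G·J) = 2527 × 1.73 / (36.8×10⁹ × 9.739×10^-6) = 0.01220 rad.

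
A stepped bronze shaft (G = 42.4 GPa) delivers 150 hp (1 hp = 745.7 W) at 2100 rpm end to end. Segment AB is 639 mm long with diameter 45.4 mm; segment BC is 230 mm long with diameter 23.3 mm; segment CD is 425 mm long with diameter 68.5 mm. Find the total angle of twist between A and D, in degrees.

6.65°

ω = 2π·2100/60 = 219.9 rad/s, so T = P/ω = 150×745.7 / 219.9 = 508.6 N·m.
J_AB = π(0.0454)⁴/32 = 4.17×10^-7 m⁴; J_BC = π(0.0233)⁴/32 = 2.89×10^-8 m⁴; J_CD = π(0.0685)⁴/32 = 2.16×10^-6 m⁴.
θ = (T/G)·Σ L_i/J_i = (508.6/42.4×10⁹)·(0.639/4.17×10^-7 + 0.230/2.89×10^-8 + 0.425/2.16×10^-6) = 0.1161 rad.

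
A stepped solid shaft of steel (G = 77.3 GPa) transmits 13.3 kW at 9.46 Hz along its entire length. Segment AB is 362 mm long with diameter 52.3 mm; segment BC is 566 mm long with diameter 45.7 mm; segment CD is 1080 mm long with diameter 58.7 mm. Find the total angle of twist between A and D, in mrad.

7.93 mrad

ω = 2π·9.46 = 59.44 rad/s, so T = P/ω = 13.3×10³ / 59.44 = 223.8 N·m.
J_AB = π(0.0523)⁴/32 = 7.35×10^-7 m⁴; J_BC = π(0.0457)⁴/32 = 4.28×10^-7 m⁴; J_CD = π(0.0587)⁴/32 = 1.17×10^-6 m⁴.
θ = (T/G)·Σ L_i/J_i = (223.8/77.3×10⁹)·(0.362/7.35×10^-7 + 0.566/4.28×10^-7 + 1.08/1.17×10^-6) = 7.935×10^-3 rad.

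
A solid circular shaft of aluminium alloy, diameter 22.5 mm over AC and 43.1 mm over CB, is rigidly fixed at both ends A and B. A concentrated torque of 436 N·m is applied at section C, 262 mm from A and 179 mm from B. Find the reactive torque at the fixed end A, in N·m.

21.1 N·m

Compatibility: T_A·a/J_AC = T_B·b/J_CB with T_A + T_B = T₀.
J_AC = 2.52×10^-8 m⁴, J_CB = 3.39×10^-7 m⁴, so T_A = T₀·(J_AC/a)/((J_AC/a)+(J_CB/b)) = 21.06 N·m, T_B = 414.9 N·m.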